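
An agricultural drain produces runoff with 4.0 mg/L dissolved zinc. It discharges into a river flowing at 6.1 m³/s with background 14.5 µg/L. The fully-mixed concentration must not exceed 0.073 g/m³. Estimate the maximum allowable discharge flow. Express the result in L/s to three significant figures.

90.9 L/s

14.5 µg/L = 0.0145 mg/L.
Mass balance at complete mixing: C_std·(Q_w + Q_r) = Q_w·C_e + Q_r·C_b.
Rearranging, Q_w = Q_r·(C_std − C_b)/(C_e − C_std) = 6.1·(0.073 − 0.0145) / (4 − 0.073) = 0.09087 m³/s.
= 90.87 L/s.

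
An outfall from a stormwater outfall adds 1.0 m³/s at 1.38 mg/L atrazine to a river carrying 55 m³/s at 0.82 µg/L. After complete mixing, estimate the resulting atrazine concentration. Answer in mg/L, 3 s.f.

0.82 µg/L = 0.00082 mg/L.
Conservation of mass across the mixing zone: C = (1·1.38 + 55·0.00082) / (1 + 55) = 1.425/56 = 0.02545 mg/L.

0.0254 mg/L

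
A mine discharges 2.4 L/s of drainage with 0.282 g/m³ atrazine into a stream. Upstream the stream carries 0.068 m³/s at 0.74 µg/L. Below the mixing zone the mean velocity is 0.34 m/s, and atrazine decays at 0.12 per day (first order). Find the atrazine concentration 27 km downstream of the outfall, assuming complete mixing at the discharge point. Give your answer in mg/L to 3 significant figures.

2.4 L/s = 0.0024 m³/s.
0.74 µg/L = 0.00074 mg/L.
After complete mixing, C₀ = (0.0024·0.282 + 0.068·0.00074) / 0.0704 = 0.01033 mg/L.
Travel time t = 2.7e+04 m / 0.34 m/s = 7.941e+04 s = 0.9191 d.
C = 0.01033·exp(−0.12·0.9191) = 0.01033·0.8956 = 0.00925 mg/L.

0.00925 mg/L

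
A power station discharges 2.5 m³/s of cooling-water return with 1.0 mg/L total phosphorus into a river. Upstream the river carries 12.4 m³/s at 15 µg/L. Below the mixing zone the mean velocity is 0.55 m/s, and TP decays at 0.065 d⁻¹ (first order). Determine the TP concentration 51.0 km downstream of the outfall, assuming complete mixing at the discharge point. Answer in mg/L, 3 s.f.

15 µg/L = 0.015 mg/L.
After complete mixing, C₀ = (2.5·1 + 12.4·0.015) / 14.9 = 0.1803 mg/L.
Travel time t = 5.1e+04 m / 0.55 m/s = 9.273e+04 s = 1.073 d.
C = 0.1803·exp(−0.065·1.073) = 0.1803·0.9326 = 0.1681 mg/L.

0.168 mg/L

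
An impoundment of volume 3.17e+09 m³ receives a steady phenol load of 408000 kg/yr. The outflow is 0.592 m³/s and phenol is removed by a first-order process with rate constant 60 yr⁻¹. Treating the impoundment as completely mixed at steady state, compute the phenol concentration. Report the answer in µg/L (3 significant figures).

2.14 µg/L

Outflow Q = 0.592 m³/s × 3.156e+07 s/yr = 1.868e+07 m³/yr.
Steady-state CSTR mass balance: W = Q·C + k·V·C, so C = W/(Q + kV).
Q + kV = 1.868e+07 + 60·3.17e+09 = 1.902e+11 m³/yr.
C = 408000/1.902e+11 = 2.145e-06 kg/m³ = 0.002145 mg/L = 2.145 µg/L.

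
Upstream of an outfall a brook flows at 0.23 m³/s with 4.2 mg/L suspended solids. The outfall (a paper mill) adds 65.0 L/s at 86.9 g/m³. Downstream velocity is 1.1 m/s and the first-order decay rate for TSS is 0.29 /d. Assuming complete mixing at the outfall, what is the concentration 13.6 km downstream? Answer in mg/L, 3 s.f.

21.5 mg/L

65.0 L/s = 0.065 m³/s.
After complete mixing, C₀ = (0.065·86.9 + 0.23·4.2) / 0.295 = 22.42 mg/L.
Travel time t = 1.36e+04 m / 1.1 m/s = 1.236e+04 s = 0.1431 d.
C = 22.42·exp(−0.29·0.1431) = 22.42·0.9594 = 21.51 mg/L.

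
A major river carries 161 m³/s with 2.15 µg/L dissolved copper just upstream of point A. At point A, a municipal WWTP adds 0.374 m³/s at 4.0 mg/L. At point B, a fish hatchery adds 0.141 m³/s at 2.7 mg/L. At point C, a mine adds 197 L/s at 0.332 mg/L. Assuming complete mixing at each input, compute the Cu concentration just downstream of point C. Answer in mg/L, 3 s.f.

0.0142 mg/L

2.15 µg/L = 0.00215 mg/L.
After input A: C = (161·0.00215 + 0.374·4) / 161.4 = 0.01142 mg/L.
After input B: C = (161.4·0.01142 + 0.141·2.7) / 161.5 = 0.01376 mg/L.
197 L/s = 0.197 m³/s.
After input C: C = (161.5·0.01376 + 0.197·0.332) / 161.7 = 0.01415 mg/L.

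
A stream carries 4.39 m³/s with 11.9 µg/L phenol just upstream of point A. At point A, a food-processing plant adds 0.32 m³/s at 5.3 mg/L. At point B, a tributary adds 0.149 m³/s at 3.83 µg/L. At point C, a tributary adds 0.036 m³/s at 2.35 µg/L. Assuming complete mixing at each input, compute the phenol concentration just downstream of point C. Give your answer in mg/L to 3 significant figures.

0.357 mg/L

11.9 µg/L = 0.0119 mg/L.
After input A: C = (4.39·0.0119 + 0.32·5.3) / 4.71 = 0.3712 mg/L.
3.83 µg/L = 0.00383 mg/L.
After input B: C = (4.71·0.3712 + 0.149·0.00383) / 4.859 = 0.3599 mg/L.
2.35 µg/L = 0.00235 mg/L.
After input C: C = (4.859·0.3599 + 0.036·0.00235) / 4.895 = 0.3573 mg/L.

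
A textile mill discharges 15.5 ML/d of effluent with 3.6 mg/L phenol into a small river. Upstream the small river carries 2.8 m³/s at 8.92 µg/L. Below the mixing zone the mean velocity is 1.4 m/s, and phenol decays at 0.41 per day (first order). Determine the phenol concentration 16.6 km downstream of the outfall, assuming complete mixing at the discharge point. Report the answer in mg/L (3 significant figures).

0.213 mg/L

15.5 ML/d = 0.1794 m³/s.
8.92 µg/L = 0.00892 mg/L.
After complete mixing, C₀ = (0.1794·3.6 + 2.8·0.00892) / 2.979 = 0.2251 mg/L.
Travel time t = 1.66e+04 m / 1.4 m/s = 1.186e+04 s = 0.1372 d.
C = 0.2251·exp(−0.41·0.1372) = 0.2251·0.9453 = 0.2128 mg/L.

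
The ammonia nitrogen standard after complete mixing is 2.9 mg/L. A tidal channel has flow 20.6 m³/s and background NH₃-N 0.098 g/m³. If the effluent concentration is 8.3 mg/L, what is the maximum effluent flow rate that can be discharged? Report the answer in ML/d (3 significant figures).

924 ML/d

Mass balance at complete mixing: C_std·(Q_w + Q_r) = Q_w·C_e + Q_r·C_b.
Rearranging, Q_w = Q_r·(C_std − C_b)/(C_e − C_std) = 20.6·(2.9 − 0.098) / (8.3 − 2.9) = 10.69 m³/s.
= 923.5 ML/d.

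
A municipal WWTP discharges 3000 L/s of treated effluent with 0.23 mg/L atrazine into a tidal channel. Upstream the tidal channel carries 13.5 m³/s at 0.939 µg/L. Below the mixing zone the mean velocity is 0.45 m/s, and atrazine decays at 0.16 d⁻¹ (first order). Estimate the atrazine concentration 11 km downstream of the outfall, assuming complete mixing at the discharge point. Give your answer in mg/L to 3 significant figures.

3000 L/s = 3 m³/s.
0.939 µg/L = 0.000939 mg/L.
After complete mixing, C₀ = (3·0.23 + 13.5·0.000939) / 16.5 = 0.04259 mg/L.
Travel time t = 1.1e+04 m / 0.45 m/s = 2.444e+04 s = 0.2829 d.
C = 0.04259·exp(−0.16·0.2829) = 0.04259·0.9557 = 0.0407 mg/L.

0.0407 mg/L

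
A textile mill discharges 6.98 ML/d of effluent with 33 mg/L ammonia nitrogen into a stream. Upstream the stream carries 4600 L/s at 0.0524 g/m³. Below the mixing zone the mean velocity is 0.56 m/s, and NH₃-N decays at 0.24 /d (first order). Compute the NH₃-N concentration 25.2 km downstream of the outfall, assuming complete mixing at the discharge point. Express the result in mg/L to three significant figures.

6.98 ML/d = 0.08079 m³/s.
4600 L/s = 4.6 m³/s.
After complete mixing, C₀ = (0.08079·33 + 4.6·0.0524) / 4.681 = 0.6211 mg/L.
Travel time t = 2.52e+04 m / 0.56 m/s = 4.5e+04 s = 0.5208 d.
C = 0.6211·exp(−0.24·0.5208) = 0.6211·0.8825 = 0.5481 mg/L.

0.548 mg/L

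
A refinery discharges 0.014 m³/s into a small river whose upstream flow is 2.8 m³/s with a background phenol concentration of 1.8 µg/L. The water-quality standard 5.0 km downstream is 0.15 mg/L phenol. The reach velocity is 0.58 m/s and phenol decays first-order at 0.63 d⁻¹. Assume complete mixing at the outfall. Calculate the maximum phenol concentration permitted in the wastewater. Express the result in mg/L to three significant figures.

31.7 mg/L

1.8 µg/L = 0.0018 mg/L.
Travel time to the compliance point: t = 5000/0.58 = 8621 s = 0.09978 d; decay factor exp(−0.63·0.09978) = 0.9391.
So the concentration just after mixing may be at most 0.15/0.9391 = 0.1597 mg/L.
Mass balance: 0.1597·2.814 = 0.014·Cₑ + 2.8·0.0018.
Cₑ = (0.4495 − 0.00504) / 0.014 = 31.75 mg/L.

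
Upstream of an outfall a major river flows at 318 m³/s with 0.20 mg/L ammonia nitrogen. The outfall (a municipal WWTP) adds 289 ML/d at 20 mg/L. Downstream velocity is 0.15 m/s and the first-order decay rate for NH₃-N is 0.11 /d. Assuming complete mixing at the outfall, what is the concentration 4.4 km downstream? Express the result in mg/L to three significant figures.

289 ML/d = 3.345 m³/s.
After complete mixing, C₀ = (3.345·20 + 318·0.2) / 321.3 = 0.4061 mg/L.
Travel time t = 4400 m / 0.15 m/s = 2.933e+04 s = 0.3395 d.
C = 0.4061·exp(−0.11·0.3395) = 0.4061·0.9633 = 0.3912 mg/L.

0.391 mg/L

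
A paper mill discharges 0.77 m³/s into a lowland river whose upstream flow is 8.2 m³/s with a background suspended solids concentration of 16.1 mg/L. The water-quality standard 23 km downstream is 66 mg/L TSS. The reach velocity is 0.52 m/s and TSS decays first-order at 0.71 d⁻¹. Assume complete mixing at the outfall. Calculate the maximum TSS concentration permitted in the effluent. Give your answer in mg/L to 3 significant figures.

934 mg/L

Travel time to the compliance point: t = 2.3e+04/0.52 = 4.423e+04 s = 0.5119 d; decay factor exp(−0.71·0.5119) = 0.6953.
So the concentration just after mixing may be at most 66/0.6953 = 94.93 mg/L.
Mass balance: 94.93·8.97 = 0.77·Cₑ + 8.2·16.1.
Cₑ = (851.5 − 132) / 0.77 = 934.4 mg/L.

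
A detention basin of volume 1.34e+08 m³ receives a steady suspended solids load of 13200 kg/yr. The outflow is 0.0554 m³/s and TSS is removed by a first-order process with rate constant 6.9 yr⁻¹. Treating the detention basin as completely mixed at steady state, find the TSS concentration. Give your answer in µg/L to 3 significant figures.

14.2 µg/L

Outflow Q = 0.0554 m³/s × 3.156e+07 s/yr = 1.748e+06 m³/yr.
Steady-state CSTR mass balance: W = Q·C + k·V·C, so C = W/(Q + kV).
Q + kV = 1.748e+06 + 6.9·1.34e+08 = 9.263e+08 m³/yr.
C = 13200/9.263e+08 = 1.425e-05 kg/m³ = 0.01425 mg/L = 14.25 µg/L.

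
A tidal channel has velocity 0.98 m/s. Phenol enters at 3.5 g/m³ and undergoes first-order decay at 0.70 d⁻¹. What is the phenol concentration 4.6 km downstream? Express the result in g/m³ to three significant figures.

3.37 g/m³

Travel time t = 4.6 km / 0.98 m/s = 4600/0.98 = 4694 s = 0.05433 d.
First-order decay: C = 3.5·exp(−0.70·0.05433) = 3.5·0.9627 = 3.369 g/m³.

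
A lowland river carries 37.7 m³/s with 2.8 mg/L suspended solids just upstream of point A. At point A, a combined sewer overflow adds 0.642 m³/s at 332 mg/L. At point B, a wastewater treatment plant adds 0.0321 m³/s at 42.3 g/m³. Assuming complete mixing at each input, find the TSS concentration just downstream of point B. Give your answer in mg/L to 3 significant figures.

8.34 mg/L

After input A: C = (37.7·2.8 + 0.642·332) / 38.34 = 8.312 mg/L.
After input B: C = (38.34·8.312 + 0.0321·42.3) / 38.37 = 8.341 mg/L.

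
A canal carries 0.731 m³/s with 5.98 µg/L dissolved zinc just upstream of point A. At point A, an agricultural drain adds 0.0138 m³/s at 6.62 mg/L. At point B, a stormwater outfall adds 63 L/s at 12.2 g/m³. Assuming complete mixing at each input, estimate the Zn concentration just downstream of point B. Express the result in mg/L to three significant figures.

1.07 mg/L

5.98 µg/L = 0.00598 mg/L.
After input A: C = (0.731·0.00598 + 0.0138·6.62) / 0.7448 = 0.1285 mg/L.
63 L/s = 0.063 m³/s.
After input B: C = (0.7448·0.1285 + 0.063·12.2) / 0.8078 = 1.07 mg/L.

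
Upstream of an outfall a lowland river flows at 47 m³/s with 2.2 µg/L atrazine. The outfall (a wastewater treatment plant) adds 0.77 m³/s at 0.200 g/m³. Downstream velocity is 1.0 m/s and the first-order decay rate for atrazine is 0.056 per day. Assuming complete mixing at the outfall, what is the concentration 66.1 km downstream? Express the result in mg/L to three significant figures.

0.00516 mg/L

2.2 µg/L = 0.0022 mg/L.
After complete mixing, C₀ = (0.77·0.2 + 47·0.0022) / 47.77 = 0.005388 mg/L.
Travel time t = 6.61e+04 m / 1.0 m/s = 6.61e+04 s = 0.765 d.
C = 0.005388·exp(−0.056·0.765) = 0.005388·0.9581 = 0.005162 mg/L.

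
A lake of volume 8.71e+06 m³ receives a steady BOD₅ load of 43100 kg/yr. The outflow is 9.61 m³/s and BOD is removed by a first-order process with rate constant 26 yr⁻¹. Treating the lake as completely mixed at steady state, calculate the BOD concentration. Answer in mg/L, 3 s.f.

0.0814 mg/L

Outflow Q = 9.61 m³/s × 3.156e+07 s/yr = 3.033e+08 m³/yr.
Steady-state CSTR mass balance: W = Q·C + k·V·C, so C = W/(Q + kV).
Q + kV = 3.033e+08 + 26·8.71e+06 = 5.297e+08 m³/yr.
C = 43100/5.297e+08 = 8.136e-05 kg/m³ = 0.08136 mg/L.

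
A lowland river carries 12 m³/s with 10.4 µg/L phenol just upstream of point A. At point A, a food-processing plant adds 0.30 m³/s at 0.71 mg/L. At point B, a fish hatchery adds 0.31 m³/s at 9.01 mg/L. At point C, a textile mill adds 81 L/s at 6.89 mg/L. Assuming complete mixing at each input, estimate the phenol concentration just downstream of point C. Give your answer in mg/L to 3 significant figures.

0.291 mg/L

10.4 µg/L = 0.0104 mg/L.
After input A: C = (12·0.0104 + 0.3·0.71) / 12.3 = 0.02746 mg/L.
After input B: C = (12.3·0.02746 + 0.31·9.01) / 12.61 = 0.2483 mg/L.
81 L/s = 0.081 m³/s.
After input C: C = (12.61·0.2483 + 0.081·6.89) / 12.69 = 0.2907 mg/L.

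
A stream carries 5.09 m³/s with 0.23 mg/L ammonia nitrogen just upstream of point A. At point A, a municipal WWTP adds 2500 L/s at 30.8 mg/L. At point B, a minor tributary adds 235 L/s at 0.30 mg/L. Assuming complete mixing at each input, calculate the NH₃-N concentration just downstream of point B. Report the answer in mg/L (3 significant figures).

2500 L/s = 2.5 m³/s.
After input A: C = (5.09·0.23 + 2.5·30.8) / 7.59 = 10.3 mg/L.
235 L/s = 0.235 m³/s.
After input B: C = (7.59·10.3 + 0.235·0.3) / 7.825 = 9.999 mg/L.

10.0 mg/L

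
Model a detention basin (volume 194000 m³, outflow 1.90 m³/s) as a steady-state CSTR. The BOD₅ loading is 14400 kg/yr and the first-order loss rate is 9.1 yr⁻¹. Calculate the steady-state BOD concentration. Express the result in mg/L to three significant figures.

Outflow Q = 1.90 m³/s × 3.156e+07 s/yr = 5.996e+07 m³/yr.
Steady-state CSTR mass balance: W = Q·C + k·V·C, so C = W/(Q + kV).
Q + kV = 5.996e+07 + 9.1·194000 = 6.172e+07 m³/yr.
C = 14400/6.172e+07 = 0.0002333 kg/m³ = 0.2333 mg/L.

0.233 mg/L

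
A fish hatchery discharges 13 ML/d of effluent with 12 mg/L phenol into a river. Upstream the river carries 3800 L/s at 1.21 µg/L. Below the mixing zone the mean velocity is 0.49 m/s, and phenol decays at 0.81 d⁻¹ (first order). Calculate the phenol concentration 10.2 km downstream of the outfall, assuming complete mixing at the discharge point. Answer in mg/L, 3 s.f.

13 ML/d = 0.1505 m³/s.
3800 L/s = 3.8 m³/s.
1.21 µg/L = 0.00121 mg/L.
After complete mixing, C₀ = (0.1505·12 + 3.8·0.00121) / 3.95 = 0.4582 mg/L.
Travel time t = 1.02e+04 m / 0.49 m/s = 2.082e+04 s = 0.2409 d.
C = 0.4582·exp(−0.81·0.2409) = 0.4582·0.8227 = 0.377 mg/L.

0.377 mg/L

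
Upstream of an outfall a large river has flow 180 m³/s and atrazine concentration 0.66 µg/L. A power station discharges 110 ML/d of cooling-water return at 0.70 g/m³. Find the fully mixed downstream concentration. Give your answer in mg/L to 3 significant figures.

0.00557 mg/L

110 ML/d = 1.273 m³/s.
0.66 µg/L = 0.00066 mg/L.
Conservation of mass across the mixing zone: C = (1.273·0.7 + 180·0.00066) / (1.273 + 180) = 1.01/181.3 = 0.005572 mg/L.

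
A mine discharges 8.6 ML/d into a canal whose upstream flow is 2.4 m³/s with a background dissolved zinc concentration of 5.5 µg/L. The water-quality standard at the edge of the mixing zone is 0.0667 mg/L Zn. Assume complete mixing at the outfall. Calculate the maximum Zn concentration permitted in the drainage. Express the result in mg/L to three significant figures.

1.54 mg/L

8.6 ML/d = 0.09954 m³/s.
5.5 µg/L = 0.0055 mg/L.
Mass balance: 0.0667·2.5 = 0.09954·Cₑ + 2.4·0.0055.
Cₑ = (0.1667 − 0.0132) / 0.09954 = 1.542 mg/L.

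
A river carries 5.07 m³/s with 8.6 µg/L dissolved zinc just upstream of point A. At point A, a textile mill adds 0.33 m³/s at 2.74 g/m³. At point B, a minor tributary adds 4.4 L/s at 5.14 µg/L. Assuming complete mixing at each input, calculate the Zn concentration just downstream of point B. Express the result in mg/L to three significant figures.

8.6 µg/L = 0.0086 mg/L.
After input A: C = (5.07·0.0086 + 0.33·2.74) / 5.4 = 0.1755 mg/L.
4.4 L/s = 0.0044 m³/s.
5.14 µg/L = 0.00514 mg/L.
After input B: C = (5.4·0.1755 + 0.0044·0.00514) / 5.404 = 0.1754 mg/L.

0.175 mg/L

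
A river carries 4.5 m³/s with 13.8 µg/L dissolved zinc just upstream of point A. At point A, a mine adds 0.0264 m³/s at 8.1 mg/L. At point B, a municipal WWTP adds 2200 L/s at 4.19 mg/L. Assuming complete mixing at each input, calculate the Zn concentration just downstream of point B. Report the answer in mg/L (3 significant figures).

1.41 mg/L

13.8 µg/L = 0.0138 mg/L.
After input A: C = (4.5·0.0138 + 0.0264·8.1) / 4.526 = 0.06096 mg/L.
2200 L/s = 2.2 m³/s.
After input B: C = (4.526·0.06096 + 2.2·4.19) / 6.726 = 1.411 mg/L.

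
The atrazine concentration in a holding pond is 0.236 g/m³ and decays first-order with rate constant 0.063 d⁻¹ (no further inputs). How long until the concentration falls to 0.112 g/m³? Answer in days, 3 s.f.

t = ln(C₀/C)/k = ln(0.236/0.112)/0.063 = 0.7453/0.063 = 11.83 d.

11.8 d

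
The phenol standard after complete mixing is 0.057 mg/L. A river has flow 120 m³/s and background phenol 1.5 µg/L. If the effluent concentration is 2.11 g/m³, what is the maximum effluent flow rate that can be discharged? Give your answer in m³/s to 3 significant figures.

3.24 m³/s

1.5 µg/L = 0.0015 mg/L.
Mass balance at complete mixing: C_std·(Q_w + Q_r) = Q_w·C_e + Q_r·C_b.
Rearranging, Q_w = Q_r·(C_std − C_b)/(C_e − C_std) = 120·(0.057 − 0.0015) / (2.11 − 0.057) = 3.244 m³/s.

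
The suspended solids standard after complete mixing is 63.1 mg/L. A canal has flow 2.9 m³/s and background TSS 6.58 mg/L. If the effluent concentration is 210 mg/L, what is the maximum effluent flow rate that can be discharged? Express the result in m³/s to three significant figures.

Mass balance at complete mixing: C_std·(Q_w + Q_r) = Q_w·C_e + Q_r·C_b.
Rearranging, Q_w = Q_r·(C_std − C_b)/(C_e − C_std) = 2.9·(63.1 − 6.58) / (210 − 63.1) = 1.116 m³/s.

1.12 m³/s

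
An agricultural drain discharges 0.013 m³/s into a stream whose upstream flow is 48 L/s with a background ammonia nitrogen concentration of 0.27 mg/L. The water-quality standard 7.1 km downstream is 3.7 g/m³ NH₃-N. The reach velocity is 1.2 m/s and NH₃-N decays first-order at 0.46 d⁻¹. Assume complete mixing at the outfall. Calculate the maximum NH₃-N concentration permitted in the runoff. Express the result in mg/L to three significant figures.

48 L/s = 0.048 m³/s.
Travel time to the compliance point: t = 7100/1.2 = 5917 s = 0.06848 d; decay factor exp(−0.46·0.06848) = 0.969.
So the concentration just after mixing may be at most 3.7/0.969 = 3.818 mg/L.
Mass balance: 3.818·0.061 = 0.013·Cₑ + 0.048·0.27.
Cₑ = (0.2329 − 0.01296) / 0.013 = 16.92 mg/L.

16.9 mg/L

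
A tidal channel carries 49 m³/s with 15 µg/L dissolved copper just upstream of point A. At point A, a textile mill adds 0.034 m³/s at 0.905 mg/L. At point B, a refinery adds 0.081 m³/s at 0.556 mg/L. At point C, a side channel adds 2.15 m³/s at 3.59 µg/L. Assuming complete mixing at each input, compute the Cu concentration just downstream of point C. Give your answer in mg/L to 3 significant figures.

0.0160 mg/L

15 µg/L = 0.015 mg/L.
After input A: C = (49·0.015 + 0.034·0.905) / 49.03 = 0.01562 mg/L.
After input B: C = (49.03·0.01562 + 0.081·0.556) / 49.12 = 0.01651 mg/L.
3.59 µg/L = 0.00359 mg/L.
After input C: C = (49.12·0.01651 + 2.15·0.00359) / 51.27 = 0.01597 mg/L.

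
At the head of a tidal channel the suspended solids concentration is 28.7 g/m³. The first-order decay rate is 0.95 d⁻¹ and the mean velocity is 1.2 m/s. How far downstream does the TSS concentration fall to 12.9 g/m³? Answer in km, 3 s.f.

From C = C₀·e^(−kt), t = ln(C₀/C)/k = ln(28.7/12.9)/0.95 = 0.7997/0.95 = 0.8418 d.
Distance = v·t = 1.2 m/s × 7.273e+04 s = 8.727e+04 m = 87.27 km.

87.3 km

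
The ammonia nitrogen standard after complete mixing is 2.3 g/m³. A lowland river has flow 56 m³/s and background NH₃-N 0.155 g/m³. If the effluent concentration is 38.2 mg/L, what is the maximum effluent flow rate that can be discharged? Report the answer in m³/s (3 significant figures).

3.35 m³/s

Mass balance at complete mixing: C_std·(Q_w + Q_r) = Q_w·C_e + Q_r·C_b.
Rearranging, Q_w = Q_r·(C_std − C_b)/(C_e − C_std) = 56·(2.3 − 0.155) / (38.2 − 2.3) = 3.346 m³/s.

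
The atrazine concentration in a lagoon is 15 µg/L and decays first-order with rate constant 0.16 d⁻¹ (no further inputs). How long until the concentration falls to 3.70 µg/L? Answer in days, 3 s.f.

t = ln(C₀/C)/k = ln(15/3.70)/0.16 = 1.4/0.16 = 8.748 d.

8.75 d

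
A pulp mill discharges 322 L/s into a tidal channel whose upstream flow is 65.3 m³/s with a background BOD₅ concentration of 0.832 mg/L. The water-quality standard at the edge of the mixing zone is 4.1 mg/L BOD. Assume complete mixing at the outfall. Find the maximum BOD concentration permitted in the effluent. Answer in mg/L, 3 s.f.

322 L/s = 0.322 m³/s.
Mass balance: 4.1·65.62 = 0.322·Cₑ + 65.3·0.832.
Cₑ = (269.1 − 54.33) / 0.322 = 666.8 mg/L.

667 mg/L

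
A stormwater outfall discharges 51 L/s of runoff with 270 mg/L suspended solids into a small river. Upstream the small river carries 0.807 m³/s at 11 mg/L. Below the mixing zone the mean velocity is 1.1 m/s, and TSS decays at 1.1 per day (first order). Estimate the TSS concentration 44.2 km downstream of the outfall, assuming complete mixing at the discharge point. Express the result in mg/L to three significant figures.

51 L/s = 0.051 m³/s.
After complete mixing, C₀ = (0.051·270 + 0.807·11) / 0.858 = 26.4 mg/L.
Travel time t = 4.42e+04 m / 1.1 m/s = 4.018e+04 s = 0.4651 d.
C = 26.4·exp(−1.1·0.4651) = 26.4·0.5996 = 15.83 mg/L.

15.8 mg/L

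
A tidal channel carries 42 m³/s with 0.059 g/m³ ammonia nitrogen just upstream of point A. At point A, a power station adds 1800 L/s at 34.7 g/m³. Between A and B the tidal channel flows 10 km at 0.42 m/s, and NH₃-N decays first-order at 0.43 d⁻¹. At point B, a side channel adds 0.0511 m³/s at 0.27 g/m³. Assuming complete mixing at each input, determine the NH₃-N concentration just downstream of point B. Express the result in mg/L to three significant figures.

1800 L/s = 1.8 m³/s.
After input A: C = (42·0.059 + 1.8·34.7) / 43.8 = 1.483 mg/L.
Over the 10 km reach to input B (t = 2.381e+04 s = 0.2756 d), decay gives C = 1.483·exp(−0.43·0.2756) = 1.317 mg/L.
After input B: C = (43.8·1.317 + 0.0511·0.27) / 43.85 = 1.316 mg/L.

1.32 mg/L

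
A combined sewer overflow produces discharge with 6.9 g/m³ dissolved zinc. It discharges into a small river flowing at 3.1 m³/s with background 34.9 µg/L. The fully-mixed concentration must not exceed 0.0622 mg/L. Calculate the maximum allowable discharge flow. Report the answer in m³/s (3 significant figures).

34.9 µg/L = 0.0349 mg/L.
Mass balance at complete mixing: C_std·(Q_w + Q_r) = Q_w·C_e + Q_r·C_b.
Rearranging, Q_w = Q_r·(C_std − C_b)/(C_e − C_std) = 3.1·(0.0622 − 0.0349) / (6.9 − 0.0622) = 0.01238 m³/s.

0.0124 m³/s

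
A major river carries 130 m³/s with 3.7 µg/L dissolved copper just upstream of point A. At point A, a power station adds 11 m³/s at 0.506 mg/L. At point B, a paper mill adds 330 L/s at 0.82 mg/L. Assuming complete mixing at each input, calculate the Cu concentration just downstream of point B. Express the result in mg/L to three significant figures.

0.0447 mg/L

3.7 µg/L = 0.0037 mg/L.
After input A: C = (130·0.0037 + 11·0.506) / 141 = 0.04289 mg/L.
330 L/s = 0.33 m³/s.
After input B: C = (141·0.04289 + 0.33·0.82) / 141.3 = 0.0447 mg/L.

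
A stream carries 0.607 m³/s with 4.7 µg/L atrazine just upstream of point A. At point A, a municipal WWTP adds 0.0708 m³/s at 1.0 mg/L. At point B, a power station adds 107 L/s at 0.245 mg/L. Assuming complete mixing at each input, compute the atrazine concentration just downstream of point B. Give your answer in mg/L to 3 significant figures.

0.127 mg/L

4.7 µg/L = 0.0047 mg/L.
After input A: C = (0.607·0.0047 + 0.0708·1) / 0.6778 = 0.1087 mg/L.
107 L/s = 0.107 m³/s.
After input B: C = (0.6778·0.1087 + 0.107·0.245) / 0.7848 = 0.1273 mg/L.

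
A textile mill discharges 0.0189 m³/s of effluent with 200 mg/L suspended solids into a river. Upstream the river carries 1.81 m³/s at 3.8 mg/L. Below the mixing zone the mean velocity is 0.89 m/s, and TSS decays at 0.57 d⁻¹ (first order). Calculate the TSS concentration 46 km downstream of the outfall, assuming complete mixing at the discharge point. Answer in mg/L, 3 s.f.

After complete mixing, C₀ = (0.0189·200 + 1.81·3.8) / 1.829 = 5.828 mg/L.
Travel time t = 4.6e+04 m / 0.89 m/s = 5.169e+04 s = 0.5982 d.
C = 5.828·exp(−0.57·0.5982) = 5.828·0.7111 = 4.144 mg/L.

4.14 mg/L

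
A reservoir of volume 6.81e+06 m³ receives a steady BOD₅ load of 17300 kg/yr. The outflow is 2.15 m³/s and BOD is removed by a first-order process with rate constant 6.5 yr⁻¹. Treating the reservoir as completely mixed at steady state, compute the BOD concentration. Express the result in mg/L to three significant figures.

0.154 mg/L

Outflow Q = 2.15 m³/s × 3.156e+07 s/yr = 6.785e+07 m³/yr.
Steady-state CSTR mass balance: W = Q·C + k·V·C, so C = W/(Q + kV).
Q + kV = 6.785e+07 + 6.5·6.81e+06 = 1.121e+08 m³/yr.
C = 17300/1.121e+08 = 0.0001543 kg/m³ = 0.1543 mg/L.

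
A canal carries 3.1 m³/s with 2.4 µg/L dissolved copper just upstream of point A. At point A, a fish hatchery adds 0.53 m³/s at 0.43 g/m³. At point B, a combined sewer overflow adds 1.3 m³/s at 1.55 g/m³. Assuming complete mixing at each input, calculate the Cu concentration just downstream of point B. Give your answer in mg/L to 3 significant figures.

0.456 mg/L

2.4 µg/L = 0.0024 mg/L.
After input A: C = (3.1·0.0024 + 0.53·0.43) / 3.63 = 0.06483 mg/L.
After input B: C = (3.63·0.06483 + 1.3·1.55) / 4.93 = 0.4565 mg/L.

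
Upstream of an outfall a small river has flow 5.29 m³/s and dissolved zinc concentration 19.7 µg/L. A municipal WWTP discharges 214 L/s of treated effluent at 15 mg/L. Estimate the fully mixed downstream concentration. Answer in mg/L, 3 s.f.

0.602 mg/L

214 L/s = 0.214 m³/s.
19.7 µg/L = 0.0197 mg/L.
By mass balance at complete mixing, C = (0.214·15 + 5.29·0.0197) / (0.214 + 5.29) = 3.314/5.504 = 0.6021 mg/L.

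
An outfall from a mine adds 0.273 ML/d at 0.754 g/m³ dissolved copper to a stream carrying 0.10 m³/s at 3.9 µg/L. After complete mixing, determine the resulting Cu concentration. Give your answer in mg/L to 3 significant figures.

0.273 ML/d = 0.00316 m³/s.
3.9 µg/L = 0.0039 mg/L.
Conservation of mass across the mixing zone: C = (0.00316·0.754 + 0.1·0.0039) / (0.00316 + 0.1) = 0.002772/0.1032 = 0.02688 mg/L.

0.0269 mg/L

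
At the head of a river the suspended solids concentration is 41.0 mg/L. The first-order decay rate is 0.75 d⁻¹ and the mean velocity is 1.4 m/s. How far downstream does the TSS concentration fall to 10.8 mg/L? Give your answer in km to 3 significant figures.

From C = C₀·e^(−kt), t = ln(C₀/C)/k = ln(41.0/10.8)/0.75 = 1.334/0.75 = 1.779 d.
Distance = v·t = 1.4 m/s × 1.537e+05 s = 2.152e+05 m = 215.2 km.

215 km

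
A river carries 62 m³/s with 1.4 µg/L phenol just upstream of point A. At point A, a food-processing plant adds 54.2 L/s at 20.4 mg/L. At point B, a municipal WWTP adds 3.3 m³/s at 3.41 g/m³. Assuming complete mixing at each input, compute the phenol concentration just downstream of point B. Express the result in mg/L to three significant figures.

0.190 mg/L

1.4 µg/L = 0.0014 mg/L.
54.2 L/s = 0.0542 m³/s.
After input A: C = (62·0.0014 + 0.0542·20.4) / 62.05 = 0.01922 mg/L.
After input B: C = (62.05·0.01922 + 3.3·3.41) / 65.35 = 0.1904 mg/L.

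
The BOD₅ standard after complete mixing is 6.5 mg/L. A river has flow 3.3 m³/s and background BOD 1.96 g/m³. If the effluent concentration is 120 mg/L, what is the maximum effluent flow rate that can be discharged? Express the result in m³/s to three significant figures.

Mass balance at complete mixing: C_std·(Q_w + Q_r) = Q_w·C_e + Q_r·C_b.
Rearranging, Q_w = Q_r·(C_std − C_b)/(C_e − C_std) = 3.3·(6.5 − 1.96) / (120 − 6.5) = 0.132 m³/s.

0.132 m³/s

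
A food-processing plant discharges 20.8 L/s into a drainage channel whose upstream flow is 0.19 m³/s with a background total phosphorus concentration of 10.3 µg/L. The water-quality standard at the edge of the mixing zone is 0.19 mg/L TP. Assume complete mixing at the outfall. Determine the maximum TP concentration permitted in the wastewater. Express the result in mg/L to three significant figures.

20.8 L/s = 0.0208 m³/s.
10.3 µg/L = 0.0103 mg/L.
Mass balance: 0.19·0.2108 = 0.0208·Cₑ + 0.19·0.0103.
Cₑ = (0.04005 − 0.001957) / 0.0208 = 1.831 mg/L.

1.83 mg/L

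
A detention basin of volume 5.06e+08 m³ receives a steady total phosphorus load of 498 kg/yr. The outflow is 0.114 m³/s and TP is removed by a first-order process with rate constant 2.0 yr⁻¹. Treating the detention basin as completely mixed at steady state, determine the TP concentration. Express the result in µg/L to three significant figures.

Outflow Q = 0.114 m³/s × 3.156e+07 s/yr = 3.598e+06 m³/yr.
Steady-state CSTR mass balance: W = Q·C + k·V·C, so C = W/(Q + kV).
Q + kV = 3.598e+06 + 2.0·5.06e+08 = 1.016e+09 m³/yr.
C = 498/1.016e+09 = 4.904e-07 kg/m³ = 0.0004904 mg/L = 0.4904 µg/L.

0.490 µg/L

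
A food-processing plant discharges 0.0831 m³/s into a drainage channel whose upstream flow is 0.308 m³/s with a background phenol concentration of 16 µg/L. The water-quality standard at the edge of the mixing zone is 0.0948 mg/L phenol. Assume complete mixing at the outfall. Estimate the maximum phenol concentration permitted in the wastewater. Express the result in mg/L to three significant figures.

0.387 mg/L

16 µg/L = 0.016 mg/L.
Mass balance: 0.0948·0.3911 = 0.0831·Cₑ + 0.308·0.016.
Cₑ = (0.03708 − 0.004928) / 0.0831 = 0.3869 mg/L.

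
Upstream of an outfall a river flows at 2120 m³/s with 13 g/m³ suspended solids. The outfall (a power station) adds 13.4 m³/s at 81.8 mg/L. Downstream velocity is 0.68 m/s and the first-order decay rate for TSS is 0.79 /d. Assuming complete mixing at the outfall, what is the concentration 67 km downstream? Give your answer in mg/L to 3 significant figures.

After complete mixing, C₀ = (13.4·81.8 + 2120·13) / 2133 = 13.43 mg/L.
Travel time t = 6.7e+04 m / 0.68 m/s = 9.853e+04 s = 1.14 d.
C = 13.43·exp(−0.79·1.14) = 13.43·0.4062 = 5.456 mg/L.

5.46 mg/L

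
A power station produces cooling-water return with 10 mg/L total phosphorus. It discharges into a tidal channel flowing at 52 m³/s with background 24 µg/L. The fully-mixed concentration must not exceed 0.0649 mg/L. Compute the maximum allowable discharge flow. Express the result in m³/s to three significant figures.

0.214 m³/s

24 µg/L = 0.024 mg/L.
Mass balance at complete mixing: C_std·(Q_w + Q_r) = Q_w·C_e + Q_r·C_b.
Rearranging, Q_w = Q_r·(C_std − C_b)/(C_e − C_std) = 52·(0.0649 − 0.024) / (10 − 0.0649) = 0.2141 m³/s.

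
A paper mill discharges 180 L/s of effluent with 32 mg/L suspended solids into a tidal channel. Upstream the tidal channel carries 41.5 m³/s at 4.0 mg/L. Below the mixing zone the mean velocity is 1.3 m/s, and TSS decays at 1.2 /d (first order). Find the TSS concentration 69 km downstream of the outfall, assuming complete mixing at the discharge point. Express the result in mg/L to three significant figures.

180 L/s = 0.18 m³/s.
After complete mixing, C₀ = (0.18·32 + 41.5·4) / 41.68 = 4.121 mg/L.
Travel time t = 6.9e+04 m / 1.3 m/s = 5.308e+04 s = 0.6143 d.
C = 4.121·exp(−1.2·0.6143) = 4.121·0.4785 = 1.972 mg/L.

1.97 mg/L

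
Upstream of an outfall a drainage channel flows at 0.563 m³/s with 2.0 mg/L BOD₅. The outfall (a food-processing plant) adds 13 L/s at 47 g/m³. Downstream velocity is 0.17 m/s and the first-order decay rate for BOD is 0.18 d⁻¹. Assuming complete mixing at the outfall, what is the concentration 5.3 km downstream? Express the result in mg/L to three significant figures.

13 L/s = 0.013 m³/s.
After complete mixing, C₀ = (0.013·47 + 0.563·2) / 0.576 = 3.016 mg/L.
Travel time t = 5300 m / 0.17 m/s = 3.118e+04 s = 0.3608 d.
C = 3.016·exp(−0.18·0.3608) = 3.016·0.9371 = 2.826 mg/L.

2.83 mg/L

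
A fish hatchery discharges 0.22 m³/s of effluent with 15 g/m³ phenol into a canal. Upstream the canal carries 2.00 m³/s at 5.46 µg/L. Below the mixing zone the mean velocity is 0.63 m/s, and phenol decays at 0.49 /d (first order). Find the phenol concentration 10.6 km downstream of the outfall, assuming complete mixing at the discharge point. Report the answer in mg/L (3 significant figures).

5.46 µg/L = 0.00546 mg/L.
After complete mixing, C₀ = (0.22·15 + 2·0.00546) / 2.22 = 1.491 mg/L.
Travel time t = 1.06e+04 m / 0.63 m/s = 1.683e+04 s = 0.1947 d.
C = 1.491·exp(−0.49·0.1947) = 1.491·0.909 = 1.356 mg/L.

1.36 mg/L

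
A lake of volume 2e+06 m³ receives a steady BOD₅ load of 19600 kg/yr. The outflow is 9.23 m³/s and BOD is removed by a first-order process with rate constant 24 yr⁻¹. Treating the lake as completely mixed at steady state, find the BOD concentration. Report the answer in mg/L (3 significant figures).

0.0578 mg/L

Outflow Q = 9.23 m³/s × 3.156e+07 s/yr = 2.913e+08 m³/yr.
Steady-state CSTR mass balance: W = Q·C + k·V·C, so C = W/(Q + kV).
Q + kV = 2.913e+08 + 24·2e+06 = 3.393e+08 m³/yr.
C = 19600/3.393e+08 = 5.777e-05 kg/m³ = 0.05777 mg/L.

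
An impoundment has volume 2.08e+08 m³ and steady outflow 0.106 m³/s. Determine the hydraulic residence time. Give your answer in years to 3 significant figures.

62.2 yr

Q = 0.106 m³/s × 3.156e+07 s/yr = 3.345e+06 m³/yr.
Hydraulic residence time τ = V/Q = 2.08e+08/3.345e+06 = 62.18 yr.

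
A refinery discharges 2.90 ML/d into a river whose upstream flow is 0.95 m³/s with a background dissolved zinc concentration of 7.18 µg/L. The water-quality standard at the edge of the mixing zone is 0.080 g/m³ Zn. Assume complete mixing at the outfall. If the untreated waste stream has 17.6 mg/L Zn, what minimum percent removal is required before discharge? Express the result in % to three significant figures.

87.8 %

2.90 ML/d = 0.03356 m³/s.
7.18 µg/L = 0.00718 mg/L.
Mass balance: 0.08·0.9836 = 0.03356·Cₑ + 0.95·0.00718.
Cₑ = (0.07869 − 0.006821) / 0.03356 = 2.141 mg/L.
Required removal = 1 − 2.141/17.6 = 87.83 %.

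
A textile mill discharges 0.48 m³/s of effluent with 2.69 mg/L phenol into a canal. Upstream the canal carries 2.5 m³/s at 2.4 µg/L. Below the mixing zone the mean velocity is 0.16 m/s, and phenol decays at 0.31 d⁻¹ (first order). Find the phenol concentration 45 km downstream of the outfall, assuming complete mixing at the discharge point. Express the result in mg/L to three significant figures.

2.4 µg/L = 0.0024 mg/L.
After complete mixing, C₀ = (0.48·2.69 + 2.5·0.0024) / 2.98 = 0.4353 mg/L.
Travel time t = 4.5e+04 m / 0.16 m/s = 2.812e+05 s = 3.255 d.
C = 0.4353·exp(−0.31·3.255) = 0.4353·0.3645 = 0.1587 mg/L.

0.159 mg/L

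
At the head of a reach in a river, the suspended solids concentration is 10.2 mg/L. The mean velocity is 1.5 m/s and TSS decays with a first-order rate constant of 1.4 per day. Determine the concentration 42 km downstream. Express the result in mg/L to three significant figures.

Travel time t = 42 km / 1.5 m/s = 4.2e+04/1.5 = 2.8e+04 s = 0.3241 d.
First-order decay: C = 10.2·exp(−1.4·0.3241) = 10.2·0.6353 = 6.48 mg/L.

6.48 mg/L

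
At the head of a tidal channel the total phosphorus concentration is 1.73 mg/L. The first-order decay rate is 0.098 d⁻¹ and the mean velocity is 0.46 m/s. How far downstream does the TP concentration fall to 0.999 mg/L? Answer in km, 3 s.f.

From C = C₀·e^(−kt), t = ln(C₀/C)/k = ln(1.73/0.999)/0.098 = 0.5491/0.098 = 5.603 d.
Distance = v·t = 0.46 m/s × 4.841e+05 s = 2.227e+05 m = 222.7 km.

223 km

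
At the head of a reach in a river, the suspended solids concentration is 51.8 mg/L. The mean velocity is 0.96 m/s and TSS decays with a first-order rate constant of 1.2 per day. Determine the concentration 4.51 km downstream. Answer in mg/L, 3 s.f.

Travel time t = 4.51 km / 0.96 m/s = 4510/0.96 = 4698 s = 0.05437 d.
First-order decay: C = 51.8·exp(−1.2·0.05437) = 51.8·0.9368 = 48.53 mg/L.

48.5 mg/L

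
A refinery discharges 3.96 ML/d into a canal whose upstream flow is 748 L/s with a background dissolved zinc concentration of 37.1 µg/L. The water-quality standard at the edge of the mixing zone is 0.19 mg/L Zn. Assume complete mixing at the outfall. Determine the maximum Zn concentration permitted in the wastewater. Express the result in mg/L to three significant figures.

2.69 mg/L

3.96 ML/d = 0.04583 m³/s.
748 L/s = 0.748 m³/s.
37.1 µg/L = 0.0371 mg/L.
Mass balance: 0.19·0.7938 = 0.04583·Cₑ + 0.748·0.0371.
Cₑ = (0.1508 − 0.02775) / 0.04583 = 2.685 mg/L.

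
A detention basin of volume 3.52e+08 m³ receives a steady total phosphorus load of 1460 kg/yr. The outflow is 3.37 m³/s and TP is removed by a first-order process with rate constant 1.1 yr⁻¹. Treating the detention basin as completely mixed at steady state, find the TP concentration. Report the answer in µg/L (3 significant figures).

2.96 µg/L

Outflow Q = 3.37 m³/s × 3.156e+07 s/yr = 1.063e+08 m³/yr.
Steady-state CSTR mass balance: W = Q·C + k·V·C, so C = W/(Q + kV).
Q + kV = 1.063e+08 + 1.1·3.52e+08 = 4.935e+08 m³/yr.
C = 1460/4.935e+08 = 2.958e-06 kg/m³ = 0.002958 mg/L = 2.958 µg/L.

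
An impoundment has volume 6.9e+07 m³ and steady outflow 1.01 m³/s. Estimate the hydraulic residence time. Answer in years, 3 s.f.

2.16 yr

Q = 1.01 m³/s × 3.156e+07 s/yr = 3.187e+07 m³/yr.
Hydraulic residence time τ = V/Q = 6.9e+07/3.187e+07 = 2.165 yr.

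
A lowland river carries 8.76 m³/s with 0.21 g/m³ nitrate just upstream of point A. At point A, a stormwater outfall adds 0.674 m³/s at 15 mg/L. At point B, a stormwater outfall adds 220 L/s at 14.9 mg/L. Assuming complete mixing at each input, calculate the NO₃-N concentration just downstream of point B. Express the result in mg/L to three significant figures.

1.58 mg/L

After input A: C = (8.76·0.21 + 0.674·15) / 9.434 = 1.267 mg/L.
220 L/s = 0.22 m³/s.
After input B: C = (9.434·1.267 + 0.22·14.9) / 9.654 = 1.577 mg/L.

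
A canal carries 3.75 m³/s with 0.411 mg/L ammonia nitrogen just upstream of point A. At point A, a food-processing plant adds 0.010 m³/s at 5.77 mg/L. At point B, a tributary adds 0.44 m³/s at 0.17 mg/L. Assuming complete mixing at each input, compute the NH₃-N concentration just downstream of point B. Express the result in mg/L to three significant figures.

0.399 mg/L

After input A: C = (3.75·0.411 + 0.01·5.77) / 3.76 = 0.4253 mg/L.
After input B: C = (3.76·0.4253 + 0.44·0.17) / 4.2 = 0.3985 mg/L.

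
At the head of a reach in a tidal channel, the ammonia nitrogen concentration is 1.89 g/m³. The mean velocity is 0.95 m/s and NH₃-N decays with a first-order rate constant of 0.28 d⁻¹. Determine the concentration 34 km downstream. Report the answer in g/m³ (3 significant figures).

1.68 g/m³

Travel time t = 34 km / 0.95 m/s = 3.4e+04/0.95 = 3.579e+04 s = 0.4142 d.
First-order decay: C = 1.89·exp(−0.28·0.4142) = 1.89·0.8905 = 1.683 g/m³.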